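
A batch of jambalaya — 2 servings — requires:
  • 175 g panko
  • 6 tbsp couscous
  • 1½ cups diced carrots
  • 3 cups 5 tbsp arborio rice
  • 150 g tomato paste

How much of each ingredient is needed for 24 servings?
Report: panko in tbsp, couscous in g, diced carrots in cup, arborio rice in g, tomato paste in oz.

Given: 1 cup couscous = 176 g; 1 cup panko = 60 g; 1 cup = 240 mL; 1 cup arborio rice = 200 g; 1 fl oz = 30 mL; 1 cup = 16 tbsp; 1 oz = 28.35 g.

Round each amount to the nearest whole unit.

panko: 560 tbsp; couscous: 792 g; diced carrots: 18 cup; arborio rice: 7950 g; tomato paste: 63 oz

Scaling factor: 24/2 = 12.
panko: 175 g × 12 ÷ 60 g/cup × 16 tbsp/cup = 560 tbsp
couscous: 6 tbsp × 12 ÷ 16 tbsp/cup × 176 g/cup = 792 g
diced carrots: 1.5 cup × 12 = 18 cup
arborio rice: (3 cup + 5 tbsp = 3.3125 cup) × 12 × 200 g/cup = 7950 g
tomato paste: 150 g × 12 ÷ 28.35 g/oz ≈ 63 oz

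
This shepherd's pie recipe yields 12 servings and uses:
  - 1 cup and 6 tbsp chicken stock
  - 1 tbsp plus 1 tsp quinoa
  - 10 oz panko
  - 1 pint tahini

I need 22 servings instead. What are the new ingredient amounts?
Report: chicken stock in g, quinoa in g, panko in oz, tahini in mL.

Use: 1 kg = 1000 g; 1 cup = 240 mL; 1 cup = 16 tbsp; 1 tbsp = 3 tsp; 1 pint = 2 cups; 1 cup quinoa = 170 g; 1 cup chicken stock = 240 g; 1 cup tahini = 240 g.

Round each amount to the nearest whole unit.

chicken stock: 605 g; quinoa: 26 g; panko: 18 oz; tahini: 880 mL

Scaling factor: 22/12 = 11/6.
chicken stock: (1 cup + 6 tbsp = 1.375 cup) × 11/6 × 240 g/cup = 605 g
quinoa: (1 tbsp + 1 tsp = 4/3 tbsp) × 11/6 ÷ 16 tbsp/cup × 170 g/cup ≈ 26 g
panko: 10 oz × 11/6 ≈ 18 oz
tahini: 1 pint × 11/6 × 2 cup/pint × 240 mL/cup = 880 mL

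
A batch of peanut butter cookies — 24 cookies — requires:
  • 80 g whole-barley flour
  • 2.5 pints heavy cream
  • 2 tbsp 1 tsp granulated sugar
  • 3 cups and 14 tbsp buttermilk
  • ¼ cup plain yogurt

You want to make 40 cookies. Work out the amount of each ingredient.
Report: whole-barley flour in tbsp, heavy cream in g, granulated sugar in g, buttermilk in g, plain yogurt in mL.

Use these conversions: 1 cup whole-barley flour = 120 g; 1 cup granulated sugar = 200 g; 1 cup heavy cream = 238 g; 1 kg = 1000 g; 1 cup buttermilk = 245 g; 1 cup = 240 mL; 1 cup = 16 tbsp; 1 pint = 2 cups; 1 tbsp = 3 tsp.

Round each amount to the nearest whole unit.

whole-barley flour: 18 tbsp; heavy cream: 1983 g; granulated sugar: 49 g; buttermilk: 1582 g; plain yogurt: 100 mL

Scaling factor: 40/24 = 5/3.
whole-barley flour: 80 g × 5/3 ÷ 120 g/cup × 16 tbsp/cup ≈ 18 tbsp
heavy cream: 2.5 pint × 5/3 × 2 cup/pint × 238 g/cup ≈ 1983 g
granulated sugar: (2 tbsp + 1 tsp = 7/3 tbsp) × 5/3 ÷ 16 tbsp/cup × 200 g/cup ≈ 49 g
buttermilk: (3 cup + 14 tbsp = 3.875 cup) × 5/3 × 245 g/cup ≈ 1582 g
plain yogurt: 0.25 cup × 5/3 × 240 mL/cup = 100 mL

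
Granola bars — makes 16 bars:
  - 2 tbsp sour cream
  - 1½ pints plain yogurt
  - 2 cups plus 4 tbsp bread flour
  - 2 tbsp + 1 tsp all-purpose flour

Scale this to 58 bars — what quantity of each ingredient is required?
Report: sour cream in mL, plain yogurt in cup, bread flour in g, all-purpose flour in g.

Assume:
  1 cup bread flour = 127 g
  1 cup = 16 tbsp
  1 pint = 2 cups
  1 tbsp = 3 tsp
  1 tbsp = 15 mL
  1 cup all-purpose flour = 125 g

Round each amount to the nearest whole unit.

Scaling factor: 58/16 = 29/8 = 3.625.
sour cream: 2 tbsp × 29/8 × 15 mL/tbsp ≈ 109 mL
plain yogurt: 1.5 pint × 29/8 × 2 cup/pint ≈ 11 cup
bread flour: (2 cup + 4 tbsp = 2.25 cup) × 29/8 × 127 g/cup ≈ 1036 g
all-purpose flour: (2 tbsp + 1 tsp = 7/3 tbsp) × 29/8 ÷ 16 tbsp/cup × 125 g/cup ≈ 66 g

sour cream: 109 mL; plain yogurt: 11 cup; bread flour: 1036 g; all-purpose flour: 66 g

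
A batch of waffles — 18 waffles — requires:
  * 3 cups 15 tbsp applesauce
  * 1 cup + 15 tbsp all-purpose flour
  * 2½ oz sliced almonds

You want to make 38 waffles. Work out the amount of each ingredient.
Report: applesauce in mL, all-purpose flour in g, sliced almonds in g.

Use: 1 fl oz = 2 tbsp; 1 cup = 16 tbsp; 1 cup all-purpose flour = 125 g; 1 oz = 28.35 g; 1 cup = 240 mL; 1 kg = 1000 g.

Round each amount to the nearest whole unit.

Scaling factor: 38/18 = 19/9.
applesauce: (3 cup + 15 tbsp = 3.9375 cup) × 19/9 × 240 mL/cup = 1995 mL
all-purpose flour: (1 cup + 15 tbsp = 1.9375 cup) × 19/9 × 125 g/cup ≈ 511 g
sliced almonds: 2.5 oz × 19/9 × 28.35 g/oz ≈ 150 g

applesauce: 1995 mL; all-purpose flour: 511 g; sliced almonds: 150 g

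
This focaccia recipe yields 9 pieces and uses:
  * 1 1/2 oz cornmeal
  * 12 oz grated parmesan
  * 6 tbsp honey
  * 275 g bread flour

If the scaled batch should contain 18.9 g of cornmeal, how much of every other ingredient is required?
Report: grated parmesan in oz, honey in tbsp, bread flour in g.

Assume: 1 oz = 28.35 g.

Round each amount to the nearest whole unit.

grated parmesan: 5 oz; honey: 3 tbsp; bread flour: 122 g

The original recipe has 42.525 g of cornmeal, so the scaling factor is 18.9 ÷ 42.525 = 4/9.
grated parmesan: 12 oz × 4/9 ≈ 5 oz
honey: 6 tbsp × 4/9 ≈ 3 tbsp
bread flour: 275 g × 4/9 ≈ 122 g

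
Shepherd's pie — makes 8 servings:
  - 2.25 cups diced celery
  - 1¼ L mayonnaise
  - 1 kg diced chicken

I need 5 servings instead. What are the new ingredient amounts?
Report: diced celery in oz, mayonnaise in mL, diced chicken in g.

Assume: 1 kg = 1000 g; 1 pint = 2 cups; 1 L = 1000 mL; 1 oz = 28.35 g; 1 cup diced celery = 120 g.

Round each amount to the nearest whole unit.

diced celery: 6 oz; mayonnaise: 781 mL; diced chicken: 625 g

Scaling factor: 5/8 = 0.625.
diced celery: 2.25 cup × 5/8 × 120 g/cup ÷ 28.35 g/oz ≈ 6 oz
mayonnaise: 1.25 L × 5/8 × 1000 mL/L ≈ 781 mL
diced chicken: 1 kg × 5/8 × 1000 g/kg = 625 g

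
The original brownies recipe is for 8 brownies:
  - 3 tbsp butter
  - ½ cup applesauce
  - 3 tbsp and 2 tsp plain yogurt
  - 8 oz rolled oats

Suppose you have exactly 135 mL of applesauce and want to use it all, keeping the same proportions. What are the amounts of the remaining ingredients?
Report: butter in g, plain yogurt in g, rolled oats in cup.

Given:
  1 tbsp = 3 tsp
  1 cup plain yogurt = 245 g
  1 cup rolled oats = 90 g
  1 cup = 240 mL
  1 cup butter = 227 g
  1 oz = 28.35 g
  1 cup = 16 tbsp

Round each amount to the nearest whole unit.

butter: 48 g; plain yogurt: 63 g; rolled oats: 3 cup

The original recipe has 120 mL of applesauce, so the scaling factor is 135 ÷ 120 = 9/8 = 1.125.
butter: 3 tbsp × 9/8 ÷ 16 tbsp/cup × 227 g/cup ≈ 48 g
plain yogurt: (3 tbsp + 2 tsp = 11/3 tbsp) × 9/8 ÷ 16 tbsp/cup × 245 g/cup ≈ 63 g
rolled oats: 8 oz × 9/8 × 28.35 g/oz ÷ 90 g/cup ≈ 3 cup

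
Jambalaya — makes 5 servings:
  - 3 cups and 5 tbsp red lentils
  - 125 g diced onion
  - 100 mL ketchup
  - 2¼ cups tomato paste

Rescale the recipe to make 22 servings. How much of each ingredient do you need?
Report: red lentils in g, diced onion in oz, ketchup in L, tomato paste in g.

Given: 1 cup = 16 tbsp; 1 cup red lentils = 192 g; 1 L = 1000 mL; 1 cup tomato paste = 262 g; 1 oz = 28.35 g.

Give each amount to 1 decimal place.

red lentils: 2798.4 g; diced onion: 19.4 oz; ketchup: 0.4 L; tomato paste: 2593.8 g

Scaling factor: 22/5 = 4.4.
red lentils: (3 cup + 5 tbsp = 3.3125 cup) × 22/5 × 192 g/cup = 2798.4 g
diced onion: 125 g × 22/5 ÷ 28.35 g/oz ≈ 19.4 oz
ketchup: 100 mL × 22/5 ÷ 1000 mL/L ≈ 0.4 L
tomato paste: 2.25 cup × 22/5 × 262 g/cup = 2593.8 g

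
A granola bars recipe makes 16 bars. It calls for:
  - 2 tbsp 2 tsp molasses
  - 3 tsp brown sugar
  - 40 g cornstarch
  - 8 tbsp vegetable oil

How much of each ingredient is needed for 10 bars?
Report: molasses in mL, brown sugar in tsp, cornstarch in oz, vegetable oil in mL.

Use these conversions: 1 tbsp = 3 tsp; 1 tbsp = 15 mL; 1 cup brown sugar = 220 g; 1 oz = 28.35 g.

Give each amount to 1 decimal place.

Scaling factor: 10/16 = 5/8 = 0.625.
molasses: (2 tbsp + 2 tsp = 8/3 tbsp) × 5/8 × 15 mL/tbsp = 25.0 mL
brown sugar: 3 tsp × 5/8 ≈ 1.9 tsp
cornstarch: 40 g × 5/8 ÷ 28.35 g/oz ≈ 0.9 oz
vegetable oil: 8 tbsp × 5/8 × 15 mL/tbsp = 75.0 mL

molasses: 25.0 mL; brown sugar: 1.9 tsp; cornstarch: 0.9 oz; vegetable oil: 75.0 mL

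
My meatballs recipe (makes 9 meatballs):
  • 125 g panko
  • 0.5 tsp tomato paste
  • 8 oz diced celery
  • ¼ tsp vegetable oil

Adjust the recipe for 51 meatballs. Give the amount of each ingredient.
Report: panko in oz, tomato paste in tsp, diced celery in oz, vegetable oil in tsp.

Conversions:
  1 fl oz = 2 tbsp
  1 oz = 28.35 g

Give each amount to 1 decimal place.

panko: 25.0 oz; tomato paste: 2.8 tsp; diced celery: 45.3 oz; vegetable oil: 1.4 tsp

Scaling factor: 51/9 = 17/3.
panko: 125 g × 17/3 ÷ 28.35 g/oz ≈ 25.0 oz
tomato paste: 0.5 tsp × 17/3 ≈ 2.8 tsp
diced celery: 8 oz × 17/3 ≈ 45.3 oz
vegetable oil: 0.25 tsp × 17/3 ≈ 1.4 tsp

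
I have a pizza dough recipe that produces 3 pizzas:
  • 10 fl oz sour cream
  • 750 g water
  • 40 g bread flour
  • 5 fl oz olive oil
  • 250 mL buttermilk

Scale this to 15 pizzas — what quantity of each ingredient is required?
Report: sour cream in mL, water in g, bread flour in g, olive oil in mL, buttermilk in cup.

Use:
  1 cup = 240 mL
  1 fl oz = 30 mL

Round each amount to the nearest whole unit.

sour cream: 1500 mL; water: 3750 g; bread flour: 200 g; olive oil: 750 mL; buttermilk: 5 cup

Scaling factor: 15/3 = 5.
sour cream: 10 fl oz × 5 × 30 mL/fl oz = 1500 mL
water: 750 g × 5 = 3750 g
bread flour: 40 g × 5 = 200 g
olive oil: 5 fl oz × 5 × 30 mL/fl oz = 750 mL
buttermilk: 250 mL × 5 ÷ 240 mL/cup ≈ 5 cup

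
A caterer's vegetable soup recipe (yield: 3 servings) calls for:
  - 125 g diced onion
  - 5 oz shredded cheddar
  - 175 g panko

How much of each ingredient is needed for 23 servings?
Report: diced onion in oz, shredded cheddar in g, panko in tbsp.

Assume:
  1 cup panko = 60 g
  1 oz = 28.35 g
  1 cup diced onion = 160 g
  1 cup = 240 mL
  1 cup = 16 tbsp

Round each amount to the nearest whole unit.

Scaling factor: 23/3.
diced onion: 125 g × 23/3 ÷ 28.35 g/oz ≈ 34 oz
shredded cheddar: 5 oz × 23/3 × 28.35 g/oz ≈ 1087 g
panko: 175 g × 23/3 ÷ 60 g/cup × 16 tbsp/cup ≈ 358 tbsp

diced onion: 34 oz; shredded cheddar: 1087 g; panko: 358 tbsp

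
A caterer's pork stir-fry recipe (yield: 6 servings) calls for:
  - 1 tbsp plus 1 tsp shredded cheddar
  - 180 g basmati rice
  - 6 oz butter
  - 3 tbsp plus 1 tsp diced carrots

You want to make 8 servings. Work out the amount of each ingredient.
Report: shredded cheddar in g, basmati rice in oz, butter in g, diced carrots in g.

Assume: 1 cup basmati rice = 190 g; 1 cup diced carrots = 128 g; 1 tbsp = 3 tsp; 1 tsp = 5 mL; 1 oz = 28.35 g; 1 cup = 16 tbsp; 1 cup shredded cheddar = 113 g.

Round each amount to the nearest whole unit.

Scaling factor: 8/6 = 4/3.
shredded cheddar: (1 tbsp + 1 tsp = 4/3 tbsp) × 4/3 ÷ 16 tbsp/cup × 113 g/cup ≈ 13 g
basmati rice: 180 g × 4/3 ÷ 28.35 g/oz ≈ 8 oz
butter: 6 oz × 4/3 × 28.35 g/oz ≈ 227 g
diced carrots: (3 tbsp + 1 tsp = 10/3 tbsp) × 4/3 ÷ 16 tbsp/cup × 128 g/cup ≈ 36 g

shredded cheddar: 13 g; basmati rice: 8 oz; butter: 227 g; diced carrots: 36 g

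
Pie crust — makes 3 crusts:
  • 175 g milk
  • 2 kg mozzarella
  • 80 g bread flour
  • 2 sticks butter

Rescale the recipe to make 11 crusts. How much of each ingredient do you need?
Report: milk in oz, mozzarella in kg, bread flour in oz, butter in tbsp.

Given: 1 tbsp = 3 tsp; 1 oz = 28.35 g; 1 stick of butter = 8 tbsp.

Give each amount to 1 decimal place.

Scaling factor: 11/3.
milk: 175 g × 11/3 ÷ 28.35 g/oz ≈ 22.6 oz
mozzarella: 2 kg × 11/3 ≈ 7.3 kg
bread flour: 80 g × 11/3 ÷ 28.35 g/oz ≈ 10.3 oz
butter: 2 stick × 11/3 × 8 tbsp/stick ≈ 58.7 tbsp

milk: 22.6 oz; mozzarella: 7.3 kg; bread flour: 10.3 oz; butter: 58.7 tbsp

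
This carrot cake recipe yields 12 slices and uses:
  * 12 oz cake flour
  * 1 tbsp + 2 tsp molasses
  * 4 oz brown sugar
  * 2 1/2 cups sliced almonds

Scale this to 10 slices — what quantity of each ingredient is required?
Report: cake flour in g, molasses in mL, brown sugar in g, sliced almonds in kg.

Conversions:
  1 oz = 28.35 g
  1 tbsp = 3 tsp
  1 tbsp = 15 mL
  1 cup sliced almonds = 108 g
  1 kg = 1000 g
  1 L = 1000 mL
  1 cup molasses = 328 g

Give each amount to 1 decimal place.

Scaling factor: 10/12 = 5/6.
cake flour: 12 oz × 5/6 × 28.35 g/oz = 283.5 g
molasses: (1 tbsp + 2 tsp = 5/3 tbsp) × 5/6 × 15 mL/tbsp ≈ 20.8 mL
brown sugar: 4 oz × 5/6 × 28.35 g/oz = 94.5 g
sliced almonds: 2.5 cup × 5/6 × 108 g/cup ÷ 1000 g/kg ≈ 0.2 kg

cake flour: 283.5 g; molasses: 20.8 mL; brown sugar: 94.5 g; sliced almonds: 0.2 kg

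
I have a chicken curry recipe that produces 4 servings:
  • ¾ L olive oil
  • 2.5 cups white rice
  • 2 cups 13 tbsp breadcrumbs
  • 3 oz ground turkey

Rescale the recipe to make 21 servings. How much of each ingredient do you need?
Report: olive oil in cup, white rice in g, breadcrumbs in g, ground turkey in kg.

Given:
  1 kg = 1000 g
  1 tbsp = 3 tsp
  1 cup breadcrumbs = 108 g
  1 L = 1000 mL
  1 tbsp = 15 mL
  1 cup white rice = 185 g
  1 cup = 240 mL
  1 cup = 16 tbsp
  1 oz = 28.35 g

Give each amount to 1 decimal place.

olive oil: 16.4 cup; white rice: 2428.1 g; breadcrumbs: 1594.7 g; ground turkey: 0.4 kg

Scaling factor: 21/4 = 5.25.
olive oil: 0.75 L × 21/4 × 1000 mL/L ÷ 240 mL/cup ≈ 16.4 cup
white rice: 2.5 cup × 21/4 × 185 g/cup ≈ 2428.1 g
breadcrumbs: (2 cup + 13 tbsp = 2.8125 cup) × 21/4 × 108 g/cup ≈ 1594.7 g
ground turkey: 3 oz × 21/4 × 28.35 g/oz ÷ 1000 g/kg ≈ 0.4 kg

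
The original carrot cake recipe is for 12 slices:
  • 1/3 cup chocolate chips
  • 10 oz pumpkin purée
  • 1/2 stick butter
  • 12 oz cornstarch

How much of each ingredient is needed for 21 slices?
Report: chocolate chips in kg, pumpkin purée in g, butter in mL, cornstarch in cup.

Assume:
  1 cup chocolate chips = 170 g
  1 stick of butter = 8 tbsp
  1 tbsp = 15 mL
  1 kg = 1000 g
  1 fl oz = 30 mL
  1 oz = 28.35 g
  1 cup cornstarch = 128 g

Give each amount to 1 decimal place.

chocolate chips: 0.1 kg; pumpkin purée: 496.1 g; butter: 105.0 mL; cornstarch: 4.7 cup

Scaling factor: 21/12 = 7/4 = 1.75.
chocolate chips: 1/3 cup × 7/4 × 170 g/cup ÷ 1000 g/kg ≈ 0.1 kg
pumpkin purée: 10 oz × 7/4 × 28.35 g/oz ≈ 496.1 g
butter: 0.5 stick × 7/4 × 8 tbsp/stick × 15 mL/tbsp = 105.0 mL
cornstarch: 12 oz × 7/4 × 28.35 g/oz ÷ 128 g/cup ≈ 4.7 cup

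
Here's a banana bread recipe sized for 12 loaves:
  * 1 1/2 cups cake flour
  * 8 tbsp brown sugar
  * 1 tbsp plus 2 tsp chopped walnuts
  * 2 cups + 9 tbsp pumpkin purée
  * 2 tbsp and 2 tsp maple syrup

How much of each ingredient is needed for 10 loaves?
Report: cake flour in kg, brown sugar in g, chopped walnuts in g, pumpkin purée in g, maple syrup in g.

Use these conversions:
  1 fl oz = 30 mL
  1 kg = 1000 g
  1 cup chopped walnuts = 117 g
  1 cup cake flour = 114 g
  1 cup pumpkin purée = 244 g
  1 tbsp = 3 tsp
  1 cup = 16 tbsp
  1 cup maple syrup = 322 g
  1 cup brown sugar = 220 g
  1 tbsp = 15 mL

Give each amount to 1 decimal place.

Scaling factor: 10/12 = 5/6.
cake flour: 1.5 cup × 5/6 × 114 g/cup ÷ 1000 g/kg ≈ 0.1 kg
brown sugar: 8 tbsp × 5/6 ÷ 16 tbsp/cup × 220 g/cup ≈ 91.7 g
chopped walnuts: (1 tbsp + 2 tsp = 5/3 tbsp) × 5/6 ÷ 16 tbsp/cup × 117 g/cup ≈ 10.2 g
pumpkin purée: (2 cup + 9 tbsp = 2.5625 cup) × 5/6 × 244 g/cup ≈ 521.0 g
maple syrup: (2 tbsp + 2 tsp = 8/3 tbsp) × 5/6 ÷ 16 tbsp/cup × 322 g/cup ≈ 44.7 g

cake flour: 0.1 kg; brown sugar: 91.7 g; chopped walnuts: 10.2 g; pumpkin purée: 521.0 g; maple syrup: 44.7 g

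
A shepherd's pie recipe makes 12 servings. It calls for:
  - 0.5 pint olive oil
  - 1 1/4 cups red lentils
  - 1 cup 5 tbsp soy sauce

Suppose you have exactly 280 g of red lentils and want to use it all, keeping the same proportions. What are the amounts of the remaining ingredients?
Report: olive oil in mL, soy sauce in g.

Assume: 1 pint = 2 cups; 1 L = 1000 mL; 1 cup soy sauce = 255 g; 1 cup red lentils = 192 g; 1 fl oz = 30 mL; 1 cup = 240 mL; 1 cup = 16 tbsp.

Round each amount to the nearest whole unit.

olive oil: 280 mL; soy sauce: 390 g

The original recipe has 240 g of red lentils, so the scaling factor is 280 ÷ 240 = 7/6.
olive oil: 0.5 pint × 7/6 × 2 cup/pint × 240 mL/cup = 280 mL
soy sauce: (1 cup + 5 tbsp = 1.3125 cup) × 7/6 × 255 g/cup ≈ 390 g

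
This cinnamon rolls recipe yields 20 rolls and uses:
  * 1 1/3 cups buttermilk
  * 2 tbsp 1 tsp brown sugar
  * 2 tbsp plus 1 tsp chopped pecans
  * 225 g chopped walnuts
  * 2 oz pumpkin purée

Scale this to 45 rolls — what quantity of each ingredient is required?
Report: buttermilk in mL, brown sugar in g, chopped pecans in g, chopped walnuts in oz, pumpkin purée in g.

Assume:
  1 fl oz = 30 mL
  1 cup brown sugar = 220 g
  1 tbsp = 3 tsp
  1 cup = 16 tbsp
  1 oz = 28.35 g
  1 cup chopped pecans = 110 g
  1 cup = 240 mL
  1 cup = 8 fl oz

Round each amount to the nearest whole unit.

Scaling factor: 45/20 = 9/4 = 2.25.
buttermilk: 4/3 cup × 9/4 × 240 mL/cup = 720 mL
brown sugar: (2 tbsp + 1 tsp = 7/3 tbsp) × 9/4 ÷ 16 tbsp/cup × 220 g/cup ≈ 72 g
chopped pecans: (2 tbsp + 1 tsp = 7/3 tbsp) × 9/4 ÷ 16 tbsp/cup × 110 g/cup ≈ 36 g
chopped walnuts: 225 g × 9/4 ÷ 28.35 g/oz ≈ 18 oz
pumpkin purée: 2 oz × 9/4 × 28.35 g/oz ≈ 128 g

buttermilk: 720 mL; brown sugar: 72 g; chopped pecans: 36 g; chopped walnuts: 18 oz; pumpkin purée: 128 g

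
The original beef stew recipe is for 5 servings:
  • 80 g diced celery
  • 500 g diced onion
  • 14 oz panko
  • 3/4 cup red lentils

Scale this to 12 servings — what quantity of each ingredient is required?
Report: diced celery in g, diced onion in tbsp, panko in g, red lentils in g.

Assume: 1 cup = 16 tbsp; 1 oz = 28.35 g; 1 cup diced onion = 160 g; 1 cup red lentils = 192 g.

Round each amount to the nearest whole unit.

diced celery: 192 g; diced onion: 120 tbsp; panko: 953 g; red lentils: 346 g

Scaling factor: 12/5 = 2.4.
diced celery: 80 g × 12/5 = 192 g
diced onion: 500 g × 12/5 ÷ 160 g/cup × 16 tbsp/cup = 120 tbsp
panko: 14 oz × 12/5 × 28.35 g/oz ≈ 953 g
red lentils: 0.75 cup × 12/5 × 192 g/cup ≈ 346 g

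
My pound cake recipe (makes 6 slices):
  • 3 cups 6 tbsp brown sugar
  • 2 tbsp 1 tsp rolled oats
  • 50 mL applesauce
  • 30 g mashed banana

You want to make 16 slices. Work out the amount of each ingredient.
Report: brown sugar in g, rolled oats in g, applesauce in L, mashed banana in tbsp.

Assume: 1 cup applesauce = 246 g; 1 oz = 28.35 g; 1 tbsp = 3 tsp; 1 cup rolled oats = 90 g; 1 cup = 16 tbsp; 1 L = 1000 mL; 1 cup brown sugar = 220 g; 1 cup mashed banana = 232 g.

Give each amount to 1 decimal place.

Scaling factor: 16/6 = 8/3.
brown sugar: (3 cup + 6 tbsp = 3.375 cup) × 8/3 × 220 g/cup = 1980.0 g
rolled oats: (2 tbsp + 1 tsp = 7/3 tbsp) × 8/3 ÷ 16 tbsp/cup × 90 g/cup = 35.0 g
applesauce: 50 mL × 8/3 ÷ 1000 mL/L ≈ 0.1 L
mashed banana: 30 g × 8/3 ÷ 232 g/cup × 16 tbsp/cup ≈ 5.5 tbsp

brown sugar: 1980.0 g; rolled oats: 35.0 g; applesauce: 0.1 L; mashed banana: 5.5 tbsp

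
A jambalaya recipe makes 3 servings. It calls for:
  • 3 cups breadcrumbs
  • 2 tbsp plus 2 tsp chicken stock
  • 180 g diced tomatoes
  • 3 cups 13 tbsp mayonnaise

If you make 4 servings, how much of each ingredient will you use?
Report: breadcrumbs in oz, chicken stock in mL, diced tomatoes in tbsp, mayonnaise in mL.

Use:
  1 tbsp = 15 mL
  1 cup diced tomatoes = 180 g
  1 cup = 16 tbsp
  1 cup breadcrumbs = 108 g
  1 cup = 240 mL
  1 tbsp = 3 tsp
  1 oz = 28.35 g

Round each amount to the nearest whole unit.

breadcrumbs: 15 oz; chicken stock: 53 mL; diced tomatoes: 21 tbsp; mayonnaise: 1220 mL

Scaling factor: 4/3.
breadcrumbs: 3 cup × 4/3 × 108 g/cup ÷ 28.35 g/oz ≈ 15 oz
chicken stock: (2 tbsp + 2 tsp = 8/3 tbsp) × 4/3 × 15 mL/tbsp ≈ 53 mL
diced tomatoes: 180 g × 4/3 ÷ 180 g/cup × 16 tbsp/cup ≈ 21 tbsp
mayonnaise: (3 cup + 13 tbsp = 3.8125 cup) × 4/3 × 240 mL/cup = 1220 mL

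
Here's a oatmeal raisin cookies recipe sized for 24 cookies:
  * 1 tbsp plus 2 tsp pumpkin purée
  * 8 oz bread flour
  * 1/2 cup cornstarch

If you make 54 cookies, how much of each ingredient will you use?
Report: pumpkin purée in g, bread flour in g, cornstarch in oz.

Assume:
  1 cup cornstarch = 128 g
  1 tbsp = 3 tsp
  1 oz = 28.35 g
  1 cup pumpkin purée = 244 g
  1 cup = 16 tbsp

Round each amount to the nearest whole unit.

pumpkin purée: 57 g; bread flour: 510 g; cornstarch: 5 oz

Scaling factor: 54/24 = 9/4 = 2.25.
pumpkin purée: (1 tbsp + 2 tsp = 5/3 tbsp) × 9/4 ÷ 16 tbsp/cup × 244 g/cup ≈ 57 g
bread flour: 8 oz × 9/4 × 28.35 g/oz ≈ 510 g
cornstarch: 0.5 cup × 9/4 × 128 g/cup ÷ 28.35 g/oz ≈ 5 oz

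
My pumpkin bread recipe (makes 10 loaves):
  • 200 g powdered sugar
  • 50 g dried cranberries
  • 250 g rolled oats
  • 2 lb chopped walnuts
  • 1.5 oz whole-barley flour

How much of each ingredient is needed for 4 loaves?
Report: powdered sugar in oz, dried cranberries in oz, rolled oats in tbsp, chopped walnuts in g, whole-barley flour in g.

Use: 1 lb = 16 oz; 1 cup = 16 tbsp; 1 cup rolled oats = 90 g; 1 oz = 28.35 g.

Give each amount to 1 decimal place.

Scaling factor: 4/10 = 2/5 = 0.4.
powdered sugar: 200 g × 2/5 ÷ 28.35 g/oz ≈ 2.8 oz
dried cranberries: 50 g × 2/5 ÷ 28.35 g/oz ≈ 0.7 oz
rolled oats: 250 g × 2/5 ÷ 90 g/cup × 16 tbsp/cup ≈ 17.8 tbsp
chopped walnuts: 2 lb × 2/5 × 16 oz/lb × 28.35 g/oz ≈ 362.9 g
whole-barley flour: 1.5 oz × 2/5 × 28.35 g/oz ≈ 17.0 g

powdered sugar: 2.8 oz; dried cranberries: 0.7 oz; rolled oats: 17.8 tbsp; chopped walnuts: 362.9 g; whole-barley flour: 17.0 g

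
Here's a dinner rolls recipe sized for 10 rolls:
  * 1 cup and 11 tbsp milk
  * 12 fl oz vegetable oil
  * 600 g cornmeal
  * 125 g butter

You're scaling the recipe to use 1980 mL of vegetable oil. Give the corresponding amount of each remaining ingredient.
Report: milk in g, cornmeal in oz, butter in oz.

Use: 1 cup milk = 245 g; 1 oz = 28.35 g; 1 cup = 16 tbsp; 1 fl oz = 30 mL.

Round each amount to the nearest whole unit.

The original recipe has 360 mL of vegetable oil, so the scaling factor is 1980 ÷ 360 = 11/2 = 5.5.
milk: (1 cup + 11 tbsp = 1.6875 cup) × 11/2 × 245 g/cup ≈ 2274 g
cornmeal: 600 g × 11/2 ÷ 28.35 g/oz ≈ 116 oz
butter: 125 g × 11/2 ÷ 28.35 g/oz ≈ 24 oz

milk: 2274 g; cornmeal: 116 oz; butter: 24 oz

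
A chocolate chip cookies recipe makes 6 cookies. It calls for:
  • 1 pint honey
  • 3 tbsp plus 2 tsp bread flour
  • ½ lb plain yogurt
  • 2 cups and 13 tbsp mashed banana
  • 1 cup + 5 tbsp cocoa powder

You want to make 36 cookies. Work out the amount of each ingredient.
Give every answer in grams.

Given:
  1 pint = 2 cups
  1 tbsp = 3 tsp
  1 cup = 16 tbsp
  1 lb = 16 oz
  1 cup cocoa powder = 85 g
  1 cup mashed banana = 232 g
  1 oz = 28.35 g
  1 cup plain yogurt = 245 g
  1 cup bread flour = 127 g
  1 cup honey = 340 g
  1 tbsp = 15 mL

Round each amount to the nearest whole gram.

Scaling factor: 36/6 = 6.
honey: 1 pint × 6 × 2 cup/pint × 340 g/cup = 4080 g
bread flour: (3 tbsp + 2 tsp = 11/3 tbsp) × 6 ÷ 16 tbsp/cup × 127 g/cup ≈ 175 g
plain yogurt: 0.5 lb × 6 × 16 oz/lb × 28.35 g/oz ≈ 1361 g
mashed banana: (2 cup + 13 tbsp = 2.8125 cup) × 6 × 232 g/cup = 3915 g
cocoa powder: (1 cup + 5 tbsp = 1.3125 cup) × 6 × 85 g/cup ≈ 669 g

honey: 4080 g; bread flour: 175 g; plain yogurt: 1361 g; mashed banana: 3915 g; cocoa powder: 669 g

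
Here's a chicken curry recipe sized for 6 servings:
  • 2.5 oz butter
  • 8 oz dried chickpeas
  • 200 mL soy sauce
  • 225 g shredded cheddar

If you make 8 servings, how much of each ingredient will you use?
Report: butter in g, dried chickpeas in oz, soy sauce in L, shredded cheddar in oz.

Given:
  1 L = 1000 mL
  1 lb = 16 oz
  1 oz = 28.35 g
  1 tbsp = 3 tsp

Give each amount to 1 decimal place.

butter: 94.5 g; dried chickpeas: 10.7 oz; soy sauce: 0.3 L; shredded cheddar: 10.6 oz

Scaling factor: 8/6 = 4/3.
butter: 2.5 oz × 4/3 × 28.35 g/oz = 94.5 g
dried chickpeas: 8 oz × 4/3 ≈ 10.7 oz
soy sauce: 200 mL × 4/3 ÷ 1000 mL/L ≈ 0.3 L
shredded cheddar: 225 g × 4/3 ÷ 28.35 g/oz ≈ 10.6 oz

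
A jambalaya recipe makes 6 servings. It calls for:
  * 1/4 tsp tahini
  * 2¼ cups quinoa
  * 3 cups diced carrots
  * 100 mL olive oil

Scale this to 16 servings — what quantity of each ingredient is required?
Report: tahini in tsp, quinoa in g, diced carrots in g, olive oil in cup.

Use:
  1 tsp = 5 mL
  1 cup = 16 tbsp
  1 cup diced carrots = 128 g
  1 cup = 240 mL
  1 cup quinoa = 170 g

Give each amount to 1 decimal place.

Scaling factor: 16/6 = 8/3.
tahini: 0.25 tsp × 8/3 ≈ 0.7 tsp
quinoa: 2.25 cup × 8/3 × 170 g/cup = 1020.0 g
diced carrots: 3 cup × 8/3 × 128 g/cup = 1024.0 g
olive oil: 100 mL × 8/3 ÷ 240 mL/cup ≈ 1.1 cup

tahini: 0.7 tsp; quinoa: 1020.0 g; diced carrots: 1024.0 g; olive oil: 1.1 cup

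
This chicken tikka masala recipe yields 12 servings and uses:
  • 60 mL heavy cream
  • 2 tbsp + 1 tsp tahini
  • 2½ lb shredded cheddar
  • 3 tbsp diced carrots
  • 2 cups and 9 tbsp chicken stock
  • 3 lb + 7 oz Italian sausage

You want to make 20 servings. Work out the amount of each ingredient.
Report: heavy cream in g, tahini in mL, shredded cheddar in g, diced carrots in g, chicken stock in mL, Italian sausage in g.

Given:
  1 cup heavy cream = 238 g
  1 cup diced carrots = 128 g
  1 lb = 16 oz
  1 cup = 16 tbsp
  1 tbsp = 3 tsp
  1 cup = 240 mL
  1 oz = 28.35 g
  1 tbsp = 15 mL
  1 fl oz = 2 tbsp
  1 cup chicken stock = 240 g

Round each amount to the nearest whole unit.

Scaling factor: 20/12 = 5/3.
heavy cream: 60 mL × 5/3 ÷ 240 mL/cup × 238 g/cup ≈ 99 g
tahini: (2 tbsp + 1 tsp = 7/3 tbsp) × 5/3 × 15 mL/tbsp ≈ 58 mL
shredded cheddar: 2.5 lb × 5/3 × 16 oz/lb × 28.35 g/oz = 1890 g
diced carrots: 3 tbsp × 5/3 ÷ 16 tbsp/cup × 128 g/cup = 40 g
chicken stock: (2 cup + 9 tbsp = 2.5625 cup) × 5/3 × 240 mL/cup = 1025 mL
Italian sausage: (3 lb + 7 oz = 3.4375 lb) × 5/3 × 16 oz/lb × 28.35 g/oz ≈ 2599 g

heavy cream: 99 g; tahini: 58 mL; shredded cheddar: 1890 g; diced carrots: 40 g; chicken stock: 1025 mL; Italian sausage: 2599 g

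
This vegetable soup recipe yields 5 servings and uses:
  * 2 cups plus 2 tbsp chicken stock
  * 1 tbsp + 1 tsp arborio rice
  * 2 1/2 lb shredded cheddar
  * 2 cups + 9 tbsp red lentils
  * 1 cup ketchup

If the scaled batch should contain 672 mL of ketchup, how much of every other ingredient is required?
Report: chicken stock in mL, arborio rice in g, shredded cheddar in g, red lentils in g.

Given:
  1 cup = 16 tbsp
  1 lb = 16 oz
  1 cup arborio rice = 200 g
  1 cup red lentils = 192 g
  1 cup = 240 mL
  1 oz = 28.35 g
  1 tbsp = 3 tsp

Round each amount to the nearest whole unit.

chicken stock: 1428 mL; arborio rice: 47 g; shredded cheddar: 3175 g; red lentils: 1378 g

The original recipe has 240 mL of ketchup, so the scaling factor is 672 ÷ 240 = 14/5 = 2.8.
chicken stock: (2 cup + 2 tbsp = 2.125 cup) × 14/5 × 240 mL/cup = 1428 mL
arborio rice: (1 tbsp + 1 tsp = 4/3 tbsp) × 14/5 ÷ 16 tbsp/cup × 200 g/cup ≈ 47 g
shredded cheddar: 2.5 lb × 14/5 × 16 oz/lb × 28.35 g/oz ≈ 3175 g
red lentils: (2 cup + 9 tbsp = 2.5625 cup) × 14/5 × 192 g/cup ≈ 1378 g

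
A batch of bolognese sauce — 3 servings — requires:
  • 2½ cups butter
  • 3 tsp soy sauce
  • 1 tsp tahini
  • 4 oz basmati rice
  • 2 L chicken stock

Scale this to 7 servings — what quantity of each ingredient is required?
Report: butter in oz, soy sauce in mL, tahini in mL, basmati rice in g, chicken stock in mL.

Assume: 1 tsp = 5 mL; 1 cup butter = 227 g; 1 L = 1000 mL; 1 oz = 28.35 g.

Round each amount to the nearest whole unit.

Scaling factor: 7/3.
butter: 2.5 cup × 7/3 × 227 g/cup ÷ 28.35 g/oz ≈ 47 oz
soy sauce: 3 tsp × 7/3 × 5 mL/tsp = 35 mL
tahini: 1 tsp × 7/3 × 5 mL/tsp ≈ 12 mL
basmati rice: 4 oz × 7/3 × 28.35 g/oz ≈ 265 g
chicken stock: 2 L × 7/3 × 1000 mL/L ≈ 4667 mL

butter: 47 oz; soy sauce: 35 mL; tahini: 12 mL; basmati rice: 265 g; chicken stock: 4667 mL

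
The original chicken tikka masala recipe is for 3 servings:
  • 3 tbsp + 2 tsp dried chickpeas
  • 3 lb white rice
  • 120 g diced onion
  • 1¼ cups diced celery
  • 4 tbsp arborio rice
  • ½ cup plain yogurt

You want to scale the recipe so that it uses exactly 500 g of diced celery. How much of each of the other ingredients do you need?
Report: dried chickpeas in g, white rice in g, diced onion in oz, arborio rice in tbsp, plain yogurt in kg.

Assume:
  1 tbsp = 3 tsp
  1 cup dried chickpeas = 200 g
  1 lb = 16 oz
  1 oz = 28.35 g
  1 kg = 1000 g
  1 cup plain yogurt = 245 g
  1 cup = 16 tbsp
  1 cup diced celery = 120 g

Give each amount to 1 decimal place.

The original recipe has 150 g of diced celery, so the scaling factor is 500 ÷ 150 = 10/3.
dried chickpeas: (3 tbsp + 2 tsp = 11/3 tbsp) × 10/3 ÷ 16 tbsp/cup × 200 g/cup ≈ 152.8 g
white rice: 3 lb × 10/3 × 16 oz/lb × 28.35 g/oz = 4536.0 g
diced onion: 120 g × 10/3 ÷ 28.35 g/oz ≈ 14.1 oz
arborio rice: 4 tbsp × 10/3 ≈ 13.3 tbsp
plain yogurt: 0.5 cup × 10/3 × 245 g/cup ÷ 1000 g/kg ≈ 0.4 kg

dried chickpeas: 152.8 g; white rice: 4536.0 g; diced onion: 14.1 oz; arborio rice: 13.3 tbsp; plain yogurt: 0.4 kg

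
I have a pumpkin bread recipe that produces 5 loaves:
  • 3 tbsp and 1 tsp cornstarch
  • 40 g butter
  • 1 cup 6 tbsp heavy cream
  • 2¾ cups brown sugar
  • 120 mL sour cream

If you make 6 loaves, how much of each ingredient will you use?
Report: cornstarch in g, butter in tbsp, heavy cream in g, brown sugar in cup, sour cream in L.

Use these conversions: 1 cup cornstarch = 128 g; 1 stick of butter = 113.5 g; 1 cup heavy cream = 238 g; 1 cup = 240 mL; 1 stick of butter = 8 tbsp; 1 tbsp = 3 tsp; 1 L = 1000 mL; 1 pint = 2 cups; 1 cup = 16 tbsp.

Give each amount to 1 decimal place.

Scaling factor: 6/5 = 1.2.
cornstarch: (3 tbsp + 1 tsp = 10/3 tbsp) × 6/5 ÷ 16 tbsp/cup × 128 g/cup = 32.0 g
butter: 40 g × 6/5 ÷ 113.5 g/stick × 8 tbsp/stick ≈ 3.4 tbsp
heavy cream: (1 cup + 6 tbsp = 1.375 cup) × 6/5 × 238 g/cup = 392.7 g
brown sugar: 2.75 cup × 6/5 = 3.3 cup
sour cream: 120 mL × 6/5 ÷ 1000 mL/L ≈ 0.1 L

cornstarch: 32.0 g; butter: 3.4 tbsp; heavy cream: 392.7 g; brown sugar: 3.3 cup; sour cream: 0.1 L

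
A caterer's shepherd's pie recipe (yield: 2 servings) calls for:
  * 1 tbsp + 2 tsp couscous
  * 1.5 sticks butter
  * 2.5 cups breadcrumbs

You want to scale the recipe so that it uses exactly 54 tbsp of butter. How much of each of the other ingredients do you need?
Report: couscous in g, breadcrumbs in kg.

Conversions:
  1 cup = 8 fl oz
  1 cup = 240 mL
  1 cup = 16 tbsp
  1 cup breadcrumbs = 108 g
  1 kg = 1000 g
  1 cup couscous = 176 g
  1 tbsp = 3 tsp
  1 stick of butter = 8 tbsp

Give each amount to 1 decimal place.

The original recipe has 12 tbsp of butter, so the scaling factor is 54 ÷ 12 = 9/2 = 4.5.
couscous: (1 tbsp + 2 tsp = 5/3 tbsp) × 9/2 ÷ 16 tbsp/cup × 176 g/cup = 82.5 g
breadcrumbs: 2.5 cup × 9/2 × 108 g/cup ÷ 1000 g/kg ≈ 1.2 kg

couscous: 82.5 g; breadcrumbs: 1.2 kg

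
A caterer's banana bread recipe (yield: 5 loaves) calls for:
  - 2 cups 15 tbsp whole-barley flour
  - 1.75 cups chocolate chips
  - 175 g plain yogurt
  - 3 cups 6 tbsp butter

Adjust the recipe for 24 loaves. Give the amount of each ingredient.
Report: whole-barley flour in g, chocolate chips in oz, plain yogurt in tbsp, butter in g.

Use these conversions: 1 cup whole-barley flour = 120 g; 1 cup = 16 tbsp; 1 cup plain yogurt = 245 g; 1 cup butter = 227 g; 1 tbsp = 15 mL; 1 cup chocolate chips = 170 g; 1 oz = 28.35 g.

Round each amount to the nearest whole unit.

whole-barley flour: 1692 g; chocolate chips: 50 oz; plain yogurt: 55 tbsp; butter: 3677 g

Scaling factor: 24/5 = 4.8.
whole-barley flour: (2 cup + 15 tbsp = 2.9375 cup) × 24/5 × 120 g/cup = 1692 g
chocolate chips: 1.75 cup × 24/5 × 170 g/cup ÷ 28.35 g/oz ≈ 50 oz
plain yogurt: 175 g × 24/5 ÷ 245 g/cup × 16 tbsp/cup ≈ 55 tbsp
butter: (3 cup + 6 tbsp = 3.375 cup) × 24/5 × 227 g/cup ≈ 3677 g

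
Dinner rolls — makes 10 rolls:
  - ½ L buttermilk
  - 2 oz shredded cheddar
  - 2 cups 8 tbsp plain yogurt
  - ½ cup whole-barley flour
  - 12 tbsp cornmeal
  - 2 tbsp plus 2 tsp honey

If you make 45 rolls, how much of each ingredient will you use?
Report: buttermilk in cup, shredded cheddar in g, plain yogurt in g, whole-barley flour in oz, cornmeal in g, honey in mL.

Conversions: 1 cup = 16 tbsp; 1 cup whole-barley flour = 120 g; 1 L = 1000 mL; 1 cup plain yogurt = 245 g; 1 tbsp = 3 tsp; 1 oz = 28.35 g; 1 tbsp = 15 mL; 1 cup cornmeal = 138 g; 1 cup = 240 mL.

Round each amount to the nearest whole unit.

buttermilk: 9 cup; shredded cheddar: 255 g; plain yogurt: 2756 g; whole-barley flour: 10 oz; cornmeal: 466 g; honey: 180 mL

Scaling factor: 45/10 = 9/2 = 4.5.
buttermilk: 0.5 L × 9/2 × 1000 mL/L ÷ 240 mL/cup ≈ 9 cup
shredded cheddar: 2 oz × 9/2 × 28.35 g/oz ≈ 255 g
plain yogurt: (2 cup + 8 tbsp = 2.5 cup) × 9/2 × 245 g/cup ≈ 2756 g
whole-barley flour: 0.5 cup × 9/2 × 120 g/cup ÷ 28.35 g/oz ≈ 10 oz
cornmeal: 12 tbsp × 9/2 ÷ 16 tbsp/cup × 138 g/cup ≈ 466 g
honey: (2 tbsp + 2 tsp = 8/3 tbsp) × 9/2 × 15 mL/tbsp = 180 mL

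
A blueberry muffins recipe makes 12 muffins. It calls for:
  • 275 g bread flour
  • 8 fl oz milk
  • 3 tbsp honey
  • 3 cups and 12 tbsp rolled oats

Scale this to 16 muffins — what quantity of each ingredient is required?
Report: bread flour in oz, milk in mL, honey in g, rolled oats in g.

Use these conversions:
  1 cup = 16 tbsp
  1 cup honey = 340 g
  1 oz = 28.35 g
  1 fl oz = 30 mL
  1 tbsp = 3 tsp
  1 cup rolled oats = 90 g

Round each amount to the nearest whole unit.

Scaling factor: 16/12 = 4/3.
bread flour: 275 g × 4/3 ÷ 28.35 g/oz ≈ 13 oz
milk: 8 fl oz × 4/3 × 30 mL/fl oz = 320 mL
honey: 3 tbsp × 4/3 ÷ 16 tbsp/cup × 340 g/cup = 85 g
rolled oats: (3 cup + 12 tbsp = 3.75 cup) × 4/3 × 90 g/cup = 450 g

bread flour: 13 oz; milk: 320 mL; honey: 85 g; rolled oats: 450 g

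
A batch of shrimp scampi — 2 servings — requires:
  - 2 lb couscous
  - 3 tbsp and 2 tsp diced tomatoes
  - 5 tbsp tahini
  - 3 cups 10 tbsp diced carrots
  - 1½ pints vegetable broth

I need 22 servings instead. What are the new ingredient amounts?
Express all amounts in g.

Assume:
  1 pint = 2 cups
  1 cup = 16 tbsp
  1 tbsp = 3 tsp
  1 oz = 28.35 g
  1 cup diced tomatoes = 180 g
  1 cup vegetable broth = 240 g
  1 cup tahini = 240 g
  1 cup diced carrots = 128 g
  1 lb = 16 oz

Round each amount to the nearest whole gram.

Scaling factor: 22/2 = 11.
couscous: 2 lb × 11 × 16 oz/lb × 28.35 g/oz ≈ 9979 g
diced tomatoes: (3 tbsp + 2 tsp = 11/3 tbsp) × 11 ÷ 16 tbsp/cup × 180 g/cup ≈ 454 g
tahini: 5 tbsp × 11 ÷ 16 tbsp/cup × 240 g/cup = 825 g
diced carrots: (3 cup + 10 tbsp = 3.625 cup) × 11 × 128 g/cup = 5104 g
vegetable broth: 1.5 pint × 11 × 2 cup/pint × 240 g/cup = 7920 g

couscous: 9979 g; diced tomatoes: 454 g; tahini: 825 g; diced carrots: 5104 g; vegetable broth: 7920 g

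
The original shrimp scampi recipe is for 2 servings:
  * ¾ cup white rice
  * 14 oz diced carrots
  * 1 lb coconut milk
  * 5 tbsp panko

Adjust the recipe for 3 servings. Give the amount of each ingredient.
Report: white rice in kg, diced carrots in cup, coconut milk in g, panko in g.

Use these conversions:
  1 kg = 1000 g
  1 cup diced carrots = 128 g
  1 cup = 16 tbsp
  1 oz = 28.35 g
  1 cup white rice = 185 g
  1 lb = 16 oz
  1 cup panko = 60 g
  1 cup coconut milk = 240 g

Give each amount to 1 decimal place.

Scaling factor: 3/2 = 1.5.
white rice: 0.75 cup × 3/2 × 185 g/cup ÷ 1000 g/kg ≈ 0.2 kg
diced carrots: 14 oz × 3/2 × 28.35 g/oz ÷ 128 g/cup ≈ 4.7 cup
coconut milk: 1 lb × 3/2 × 16 oz/lb × 28.35 g/oz = 680.4 g
panko: 5 tbsp × 3/2 ÷ 16 tbsp/cup × 60 g/cup ≈ 28.1 g

white rice: 0.2 kg; diced carrots: 4.7 cup; coconut milk: 680.4 g; panko: 28.1 g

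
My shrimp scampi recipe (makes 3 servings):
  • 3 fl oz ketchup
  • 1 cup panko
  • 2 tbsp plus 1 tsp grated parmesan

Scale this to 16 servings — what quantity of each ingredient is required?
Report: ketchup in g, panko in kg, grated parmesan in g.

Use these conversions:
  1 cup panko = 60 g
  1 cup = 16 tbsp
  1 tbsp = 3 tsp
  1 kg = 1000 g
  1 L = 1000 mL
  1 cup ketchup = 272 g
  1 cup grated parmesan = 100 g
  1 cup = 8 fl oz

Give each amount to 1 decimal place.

ketchup: 544.0 g; panko: 0.3 kg; grated parmesan: 77.8 g

Scaling factor: 16/3.
ketchup: 3 fl oz × 16/3 ÷ 8 fl oz/cup × 272 g/cup = 544.0 g
panko: 1 cup × 16/3 × 60 g/cup ÷ 1000 g/kg ≈ 0.3 kg
grated parmesan: (2 tbsp + 1 tsp = 7/3 tbsp) × 16/3 ÷ 16 tbsp/cup × 100 g/cup ≈ 77.8 g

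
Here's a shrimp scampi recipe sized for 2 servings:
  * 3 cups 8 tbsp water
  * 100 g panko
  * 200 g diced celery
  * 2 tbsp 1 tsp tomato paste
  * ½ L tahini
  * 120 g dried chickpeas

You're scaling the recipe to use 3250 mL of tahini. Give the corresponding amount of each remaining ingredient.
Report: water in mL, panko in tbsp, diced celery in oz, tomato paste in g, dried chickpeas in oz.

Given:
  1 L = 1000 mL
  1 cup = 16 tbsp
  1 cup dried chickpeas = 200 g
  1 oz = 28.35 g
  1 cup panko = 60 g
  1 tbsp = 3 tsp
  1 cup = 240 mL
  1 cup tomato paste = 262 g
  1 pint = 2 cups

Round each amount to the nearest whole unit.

water: 5460 mL; panko: 173 tbsp; diced celery: 46 oz; tomato paste: 248 g; dried chickpeas: 28 oz

The original recipe has 500 mL of tahini, so the scaling factor is 3250 ÷ 500 = 13/2 = 6.5.
water: (3 cup + 8 tbsp = 3.5 cup) × 13/2 × 240 mL/cup = 5460 mL
panko: 100 g × 13/2 ÷ 60 g/cup × 16 tbsp/cup ≈ 173 tbsp
diced celery: 200 g × 13/2 ÷ 28.35 g/oz ≈ 46 oz
tomato paste: (2 tbsp + 1 tsp = 7/3 tbsp) × 13/2 ÷ 16 tbsp/cup × 262 g/cup ≈ 248 g
dried chickpeas: 120 g × 13/2 ÷ 28.35 g/oz ≈ 28 oz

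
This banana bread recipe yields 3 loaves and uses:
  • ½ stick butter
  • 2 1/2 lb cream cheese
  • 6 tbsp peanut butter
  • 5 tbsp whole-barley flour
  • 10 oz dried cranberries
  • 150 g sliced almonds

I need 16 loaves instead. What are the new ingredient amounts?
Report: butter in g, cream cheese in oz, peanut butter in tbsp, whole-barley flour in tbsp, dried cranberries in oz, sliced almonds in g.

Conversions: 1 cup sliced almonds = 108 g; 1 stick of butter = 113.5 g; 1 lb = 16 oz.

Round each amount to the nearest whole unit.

Scaling factor: 16/3.
butter: 0.5 stick × 16/3 × 113.5 g/stick ≈ 303 g
cream cheese: 2.5 lb × 16/3 × 16 oz/lb ≈ 213 oz
peanut butter: 6 tbsp × 16/3 = 32 tbsp
whole-barley flour: 5 tbsp × 16/3 ≈ 27 tbsp
dried cranberries: 10 oz × 16/3 ≈ 53 oz
sliced almonds: 150 g × 16/3 = 800 g

butter: 303 g; cream cheese: 213 oz; peanut butter: 32 tbsp; whole-barley flour: 27 tbsp; dried cranberries: 53 oz; sliced almonds: 800 g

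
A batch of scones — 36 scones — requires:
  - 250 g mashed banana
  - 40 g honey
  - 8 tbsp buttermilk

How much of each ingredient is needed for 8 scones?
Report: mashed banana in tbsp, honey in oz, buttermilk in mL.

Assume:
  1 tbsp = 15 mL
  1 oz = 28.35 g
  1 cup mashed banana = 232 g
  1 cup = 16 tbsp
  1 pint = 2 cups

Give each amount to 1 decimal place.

Scaling factor: 8/36 = 2/9.
mashed banana: 250 g × 2/9 ÷ 232 g/cup × 16 tbsp/cup ≈ 3.8 tbsp
honey: 40 g × 2/9 ÷ 28.35 g/oz ≈ 0.3 oz
buttermilk: 8 tbsp × 2/9 × 15 mL/tbsp ≈ 26.7 mL

mashed banana: 3.8 tbsp; honey: 0.3 oz; buttermilk: 26.7 mL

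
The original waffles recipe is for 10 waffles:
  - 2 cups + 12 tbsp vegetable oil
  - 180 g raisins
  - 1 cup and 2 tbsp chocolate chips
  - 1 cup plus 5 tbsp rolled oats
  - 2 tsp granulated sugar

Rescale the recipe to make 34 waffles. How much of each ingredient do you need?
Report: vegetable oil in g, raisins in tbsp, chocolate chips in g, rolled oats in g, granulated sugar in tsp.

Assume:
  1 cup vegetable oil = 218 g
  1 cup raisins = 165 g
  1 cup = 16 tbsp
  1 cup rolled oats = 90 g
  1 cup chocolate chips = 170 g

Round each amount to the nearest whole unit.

Scaling factor: 34/10 = 17/5 = 3.4.
vegetable oil: (2 cup + 12 tbsp = 2.75 cup) × 17/5 × 218 g/cup ≈ 2038 g
raisins: 180 g × 17/5 ÷ 165 g/cup × 16 tbsp/cup ≈ 59 tbsp
chocolate chips: (1 cup + 2 tbsp = 1.125 cup) × 17/5 × 170 g/cup ≈ 650 g
rolled oats: (1 cup + 5 tbsp = 1.3125 cup) × 17/5 × 90 g/cup ≈ 402 g
granulated sugar: 2 tsp × 17/5 ≈ 7 tsp

vegetable oil: 2038 g; raisins: 59 tbsp; chocolate chips: 650 g; rolled oats: 402 g; granulated sugar: 7 tsp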